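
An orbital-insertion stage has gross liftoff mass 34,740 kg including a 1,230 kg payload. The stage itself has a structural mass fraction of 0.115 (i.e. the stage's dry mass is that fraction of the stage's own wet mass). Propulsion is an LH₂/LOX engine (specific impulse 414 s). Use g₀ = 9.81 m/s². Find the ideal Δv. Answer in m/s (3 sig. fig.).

Δv ≈ 7810 m/s

Stage wet mass = m₀ − payload = 34,740 − 1,230 = 33,510 kg.
Stage dry mass = ε × stage wet mass = 0.115 × 33,510 = 3,853.65 kg.
Burnout mass m_f = stage dry + payload = 3,853.65 + 1,230 = 5,083.65 kg.
v_e = Isp · g₀ = 414 × 9.81 = 4061.3 m/s.
From the ideal rocket equation, Δv = v_e · ln(34,740/5,083.65) = 4061.3 × ln(6.834) = 4061.3 × 1.9219 ≈ 7805 m/s.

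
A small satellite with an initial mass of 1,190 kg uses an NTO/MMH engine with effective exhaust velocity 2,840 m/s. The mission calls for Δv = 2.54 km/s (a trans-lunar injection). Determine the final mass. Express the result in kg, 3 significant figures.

final mass ≈ 487 kg

m₀/m_f = exp(Δv / v_e) = exp(2540 / 2840.0) = exp(0.8944) = 2.4458.
m_f = m₀ / 2.4458 = 1,190 / 2.4458 = 486.548 kg.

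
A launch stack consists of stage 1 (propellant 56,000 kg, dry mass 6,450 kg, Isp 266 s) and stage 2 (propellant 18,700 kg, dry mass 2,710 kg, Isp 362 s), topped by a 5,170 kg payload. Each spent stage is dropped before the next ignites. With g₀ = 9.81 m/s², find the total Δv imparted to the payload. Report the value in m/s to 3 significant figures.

Ignition mass of stage 1 = 56,000+6,450 + 18,700+2,710 + 5,170 = 89,030 kg.
Stage 1: m₀ = 89,030 kg, m_f = 89,030 − 56,000 = 33,030 kg; Δv = 266×9.81×ln(2.695) = 2609.5×0.9916 ≈ 2587 m/s.
Stage 2: m₀ = 26,580 kg, m_f = 26,580 − 18,700 = 7,880 kg; Δv = 362×9.81×ln(3.373) = 3551.2×1.2158 ≈ 4318 m/s.
Total Δv = 2587 + 4318 = 6905 m/s.

Δv ≈ 6910 m/s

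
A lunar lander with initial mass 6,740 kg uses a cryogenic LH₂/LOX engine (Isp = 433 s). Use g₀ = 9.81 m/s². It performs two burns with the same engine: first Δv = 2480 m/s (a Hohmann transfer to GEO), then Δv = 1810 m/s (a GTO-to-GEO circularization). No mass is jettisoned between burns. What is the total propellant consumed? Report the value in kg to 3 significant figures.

v_e = Isp · g₀ = 433 × 9.81 = 4247.7 m/s.
After the first burn: m = 6740 × exp(−2480/4247.7) = 6740 × 0.55775 = 3,759.24 kg.
After the second burn: m = 3,759.24 × exp(−1810/4247.7) = 3,759.24 × 0.65304 = 2,454.93 kg.
Total propellant = m₀ − m_final = 6740 − 2,454.93 = 4,285.07 kg.

total propellant consumed ≈ 4290 kg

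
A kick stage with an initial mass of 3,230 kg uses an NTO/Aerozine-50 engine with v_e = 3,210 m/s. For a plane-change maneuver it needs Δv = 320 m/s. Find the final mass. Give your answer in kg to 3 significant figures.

final mass ≈ 2920 kg

From the ideal rocket equation, m₀/m_f = exp(Δv / v_e) = exp(320 / 3210.0) = exp(0.0997) = 1.1048.
m_f = m₀ / 1.1048 = 3,230 / 1.1048 = 2,923.61 kg.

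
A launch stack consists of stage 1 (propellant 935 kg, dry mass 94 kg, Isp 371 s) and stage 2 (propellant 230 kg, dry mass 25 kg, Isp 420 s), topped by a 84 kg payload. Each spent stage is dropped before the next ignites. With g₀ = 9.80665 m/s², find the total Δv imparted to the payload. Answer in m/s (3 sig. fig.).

Δv ≈ 8860 m/s

Ignition mass of stage 1 = 935+94 + 230+25 + 84 = 1,368 kg.
Stage 1: m₀ = 1,368 kg, m_f = 1,368 − 935 = 433 kg; Δv = 371×9.80665×ln(3.159) = 3638.3×1.1504 ≈ 4185 m/s.
Stage 2: m₀ = 339 kg, m_f = 339 − 230 = 109 kg; Δv = 420×9.80665×ln(3.11) = 4118.8×1.1347 ≈ 4673 m/s.
Total Δv = 4185 + 4673 = 8858 m/s.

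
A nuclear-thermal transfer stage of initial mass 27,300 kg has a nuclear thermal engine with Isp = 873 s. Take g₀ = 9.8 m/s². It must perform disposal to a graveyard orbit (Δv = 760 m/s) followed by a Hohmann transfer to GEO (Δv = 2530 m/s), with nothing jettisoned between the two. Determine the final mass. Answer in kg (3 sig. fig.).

final mass ≈ 18600 kg

v_e = Isp · g₀ = 873 × 9.8 = 8555.4 m/s.
After the first burn: m = 27300 × exp(−760/8555.4) = 27300 × 0.91500 = 24,979.5 kg.
After the second burn: m = 24,979.5 × exp(−2530/8555.4) = 24,979.5 × 0.74400 = 18,584.7 kg.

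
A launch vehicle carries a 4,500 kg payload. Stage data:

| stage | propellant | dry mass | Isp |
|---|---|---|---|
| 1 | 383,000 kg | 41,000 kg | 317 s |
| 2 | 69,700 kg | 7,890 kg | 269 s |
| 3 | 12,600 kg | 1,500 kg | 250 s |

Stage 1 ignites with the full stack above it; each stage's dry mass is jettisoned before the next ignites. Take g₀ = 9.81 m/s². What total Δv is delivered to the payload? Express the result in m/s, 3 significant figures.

Ignition mass of stage 1 = 383,000+41,000 + 69,700+7,890 + 12,600+1,500 + 4,500 = 520,190 kg.
Stage 1: m₀ = 520,190 kg, m_f = 520,190 − 383,000 = 137,190 kg; Δv = 317×9.81×ln(3.792) = 3109.8×1.3328 ≈ 4145 m/s.
Stage 2: m₀ = 96,190 kg, m_f = 96,190 − 69,700 = 26,490 kg; Δv = 269×9.81×ln(3.631) = 2638.9×1.2896 ≈ 3403 m/s.
Stage 3: m₀ = 18,600 kg, m_f = 18,600 − 12,600 = 6,000 kg; Δv = 250×9.81×ln(3.1) = 2452.5×1.1314 ≈ 2775 m/s.
Total Δv = 4145 + 3403 + 2775 = 10323 m/s.

Δv ≈ 10300 m/s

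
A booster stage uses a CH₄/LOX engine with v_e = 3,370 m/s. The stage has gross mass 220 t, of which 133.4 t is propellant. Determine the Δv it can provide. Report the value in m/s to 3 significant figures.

Δv ≈ 3140 m/s

m_f = m₀ − m_prop = 220 − 133.4 = 86.6 t.
Δv = v_e · ln(m₀/m_f) = 3370.0 × ln(2.54) = 3370.0 × 0.9323 ≈ 3141.9 m/s.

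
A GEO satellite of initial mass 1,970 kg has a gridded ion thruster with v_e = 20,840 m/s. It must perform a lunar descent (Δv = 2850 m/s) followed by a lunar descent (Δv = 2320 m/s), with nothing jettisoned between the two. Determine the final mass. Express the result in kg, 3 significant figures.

final mass ≈ 1540 kg

After the first burn: m = 1970 × exp(−2850/20840.0) = 1970 × 0.87218 = 1,718.19 kg.
After the second burn: m = 1,718.19 × exp(−2320/20840.0) = 1,718.19 × 0.89465 = 1,537.18 kg.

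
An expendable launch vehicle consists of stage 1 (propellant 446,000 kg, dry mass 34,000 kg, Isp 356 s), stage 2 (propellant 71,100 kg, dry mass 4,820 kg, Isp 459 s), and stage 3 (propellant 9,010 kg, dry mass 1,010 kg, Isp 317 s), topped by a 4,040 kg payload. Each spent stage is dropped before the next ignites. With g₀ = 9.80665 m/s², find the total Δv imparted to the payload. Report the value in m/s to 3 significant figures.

Ignition mass of stage 1 = 446,000+34,000 + 71,100+4,820 + 9,010+1,010 + 4,040 = 569,980 kg.
Stage 1: m₀ = 569,980 kg, m_f = 569,980 − 446,000 = 123,980 kg; Δv = 356×9.80665×ln(4.597) = 3491.2×1.5255 ≈ 5326 m/s.
Stage 2: m₀ = 89,980 kg, m_f = 89,980 − 71,100 = 18,880 kg; Δv = 459×9.80665×ln(4.766) = 4501.3×1.5615 ≈ 7029 m/s.
Stage 3: m₀ = 14,060 kg, m_f = 14,060 − 9,010 = 5,050 kg; Δv = 317×9.80665×ln(2.784) = 3108.7×1.0239 ≈ 3183 m/s.
Total Δv = 5326 + 7029 + 3183 = 15538 m/s.

Δv ≈ 15500 m/s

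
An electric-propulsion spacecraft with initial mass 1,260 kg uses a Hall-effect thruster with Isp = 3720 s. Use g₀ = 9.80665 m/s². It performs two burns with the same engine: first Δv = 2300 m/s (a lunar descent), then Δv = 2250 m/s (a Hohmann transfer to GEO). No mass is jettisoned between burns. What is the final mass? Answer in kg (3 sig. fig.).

v_e = Isp · g₀ = 3720 × 9.80665 = 36480.7 m/s.
After the first burn: m = 1260 × exp(−2300/36480.7) = 1260 × 0.93890 = 1,183.01 kg.
After the second burn: m = 1,183.01 × exp(−2250/36480.7) = 1,183.01 × 0.94019 = 1,112.25 kg.

final mass ≈ 1110 kg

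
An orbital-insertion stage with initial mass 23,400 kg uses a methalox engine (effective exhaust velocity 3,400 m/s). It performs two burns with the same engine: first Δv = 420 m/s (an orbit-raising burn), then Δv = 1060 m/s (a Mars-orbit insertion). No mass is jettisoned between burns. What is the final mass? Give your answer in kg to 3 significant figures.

final mass ≈ 15100 kg

After the first burn: m = 23400 × exp(−420/3400.0) = 23400 × 0.88380 = 20,680.9 kg.
After the second burn: m = 20,680.9 × exp(−1060/3400.0) = 20,680.9 × 0.73215 = 15,141.5 kg.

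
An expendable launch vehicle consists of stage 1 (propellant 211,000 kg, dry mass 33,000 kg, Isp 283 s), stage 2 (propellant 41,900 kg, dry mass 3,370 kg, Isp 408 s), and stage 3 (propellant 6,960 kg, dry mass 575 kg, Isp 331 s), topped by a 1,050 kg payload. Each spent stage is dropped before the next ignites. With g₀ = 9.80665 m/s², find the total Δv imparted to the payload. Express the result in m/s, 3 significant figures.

Δv ≈ 14800 m/s

Ignition mass of stage 1 = 211,000+33,000 + 41,900+3,370 + 6,960+575 + 1,050 = 297,855 kg.
Stage 1: m₀ = 297,855 kg, m_f = 297,855 − 211,000 = 86,855 kg; Δv = 283×9.80665×ln(3.429) = 2775.3×1.2324 ≈ 3420 m/s.
Stage 2: m₀ = 53,855 kg, m_f = 53,855 − 41,900 = 11,955 kg; Δv = 408×9.80665×ln(4.505) = 4001.1×1.5051 ≈ 6022 m/s.
Stage 3: m₀ = 8,585 kg, m_f = 8,585 − 6,960 = 1,625 kg; Δv = 331×9.80665×ln(5.283) = 3246.0×1.6645 ≈ 5403 m/s.
Total Δv = 3420 + 6022 + 5403 = 14845 m/s.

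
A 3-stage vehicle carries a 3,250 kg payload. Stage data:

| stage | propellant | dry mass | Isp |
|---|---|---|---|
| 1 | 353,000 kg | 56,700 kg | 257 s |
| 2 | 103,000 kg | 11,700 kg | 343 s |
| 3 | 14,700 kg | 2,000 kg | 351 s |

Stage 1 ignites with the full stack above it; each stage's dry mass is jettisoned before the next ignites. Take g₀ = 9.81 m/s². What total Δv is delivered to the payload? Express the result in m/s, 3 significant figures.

Δv ≈ 12100 m/s

Ignition mass of stage 1 = 353,000+56,700 + 103,000+11,700 + 14,700+2,000 + 3,250 = 544,350 kg.
Stage 1: m₀ = 544,350 kg, m_f = 544,350 − 353,000 = 191,350 kg; Δv = 257×9.81×ln(2.845) = 2521.2×1.0455 ≈ 2636 m/s.
Stage 2: m₀ = 134,650 kg, m_f = 134,650 − 103,000 = 31,650 kg; Δv = 343×9.81×ln(4.254) = 3364.8×1.4479 ≈ 4872 m/s.
Stage 3: m₀ = 19,950 kg, m_f = 19,950 − 14,700 = 5,250 kg; Δv = 351×9.81×ln(3.8) = 3443.3×1.3350 ≈ 4597 m/s.
Total Δv = 2636 + 4872 + 4597 = 12105 m/s.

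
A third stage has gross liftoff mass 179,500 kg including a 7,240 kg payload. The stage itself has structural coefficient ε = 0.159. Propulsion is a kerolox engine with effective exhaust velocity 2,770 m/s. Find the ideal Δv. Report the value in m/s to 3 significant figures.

Δv ≈ 4560 m/s

Stage wet mass = m₀ − payload = 179,500 − 7,240 = 172,260 kg.
Stage dry mass = ε × stage wet mass = 0.159 × 172,260 = 27,389.3 kg.
Burnout mass m_f = stage dry + payload = 27,389.3 + 7,240 = 34,629.3 kg.
By the Tsiolkovsky rocket equation, Δv = v_e · ln(179,500/34,629.3) = 2770.0 × ln(5.183) = 2770.0 × 1.6455 ≈ 4558 m/s.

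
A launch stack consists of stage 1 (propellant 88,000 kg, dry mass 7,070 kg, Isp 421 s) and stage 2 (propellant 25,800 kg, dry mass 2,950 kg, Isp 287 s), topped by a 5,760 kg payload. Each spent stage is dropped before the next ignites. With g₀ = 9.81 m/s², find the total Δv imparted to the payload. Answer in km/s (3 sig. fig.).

Δv ≈ 8.57 km/s

Ignition mass of stage 1 = 88,000+7,070 + 25,800+2,950 + 5,760 = 129,580 kg.
Stage 1: m₀ = 129,580 kg, m_f = 129,580 − 88,000 = 41,580 kg; Δv = 421×9.81×ln(3.116) = 4130.0×1.1367 ≈ 4694 m/s.
Stage 2: m₀ = 34,510 kg, m_f = 34,510 − 25,800 = 8,710 kg; Δv = 287×9.81×ln(3.962) = 2815.5×1.3768 ≈ 3876 m/s.
Total Δv = 4694 + 3876 = 8570 m/s.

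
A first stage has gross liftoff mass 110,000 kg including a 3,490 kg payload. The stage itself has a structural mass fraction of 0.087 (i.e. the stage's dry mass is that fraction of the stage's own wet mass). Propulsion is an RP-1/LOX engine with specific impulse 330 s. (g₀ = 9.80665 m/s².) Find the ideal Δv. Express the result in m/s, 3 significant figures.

Stage wet mass = m₀ − payload = 110,000 − 3,490 = 106,510 kg.
Stage dry mass = ε × stage wet mass = 0.087 × 106,510 = 9,266.37 kg.
Burnout mass m_f = stage dry + payload = 9,266.37 + 3,490 = 12,756.37 kg.
v_e = Isp · g₀ = 330 × 9.80665 = 3236.2 m/s.
Using Δv = v_e ln(m₀/m_f): Δv = v_e · ln(110,000/12,756.37) = 3236.2 × ln(8.623) = 3236.2 × 2.1544 ≈ 6972 m/s.

Δv ≈ 6970 m/s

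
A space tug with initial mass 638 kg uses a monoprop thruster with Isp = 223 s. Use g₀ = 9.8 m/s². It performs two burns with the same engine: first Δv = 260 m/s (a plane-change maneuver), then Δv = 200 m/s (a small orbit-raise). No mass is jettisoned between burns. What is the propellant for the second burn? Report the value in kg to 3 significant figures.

v_e = Isp · g₀ = 223 × 9.8 = 2185.4 m/s.
After the first burn: m = 638 × exp(−260/2185.4) = 638 × 0.88783 = 566.436 kg.
After the second burn: m = 566.436 × exp(−200/2185.4) = 566.436 × 0.91255 = 516.901 kg.
Second-burn propellant = 566.436 − 516.901 = 49.535 kg.

propellant for the second burn ≈ 49.5 kg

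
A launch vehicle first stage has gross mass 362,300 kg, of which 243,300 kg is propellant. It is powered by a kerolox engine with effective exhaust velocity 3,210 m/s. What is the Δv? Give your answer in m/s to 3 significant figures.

Δv ≈ 3570 m/s

m_f = m₀ − m_prop = 362,300 − 243,300 = 119,000 kg.
Δv = v_e · ln(m₀/m_f) = 3210.0 × ln(3.045) = 3210.0 × 1.1133 ≈ 3573.9 m/s.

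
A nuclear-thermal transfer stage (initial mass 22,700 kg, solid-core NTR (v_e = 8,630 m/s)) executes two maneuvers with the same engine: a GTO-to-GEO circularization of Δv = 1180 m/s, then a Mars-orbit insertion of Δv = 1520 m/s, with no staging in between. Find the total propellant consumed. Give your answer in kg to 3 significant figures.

After the first burn: m = 22700 × exp(−1180/8630.0) = 22700 × 0.87220 = 19,798.9 kg.
After the second burn: m = 19,798.9 × exp(−1520/8630.0) = 19,798.9 × 0.83851 = 16,601.6 kg.
Total propellant = m₀ − m_final = 22700 − 16,601.6 = 6,098.4 kg.

total propellant consumed ≈ 6100 kg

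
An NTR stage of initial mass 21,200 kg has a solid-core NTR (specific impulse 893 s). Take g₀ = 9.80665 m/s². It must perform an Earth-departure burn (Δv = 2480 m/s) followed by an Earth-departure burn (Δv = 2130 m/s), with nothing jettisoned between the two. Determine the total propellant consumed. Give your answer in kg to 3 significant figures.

v_e = Isp · g₀ = 893 × 9.80665 = 8757.3 m/s.
After the first burn: m = 21200 × exp(−2480/8757.3) = 21200 × 0.75338 = 15,971.7 kg.
After the second burn: m = 15,971.7 × exp(−2130/8757.3) = 15,971.7 × 0.78410 = 12,523.4 kg.
Total propellant = m₀ − m_final = 21200 − 12,523.4 = 8,676.6 kg.

total propellant consumed ≈ 8680 kg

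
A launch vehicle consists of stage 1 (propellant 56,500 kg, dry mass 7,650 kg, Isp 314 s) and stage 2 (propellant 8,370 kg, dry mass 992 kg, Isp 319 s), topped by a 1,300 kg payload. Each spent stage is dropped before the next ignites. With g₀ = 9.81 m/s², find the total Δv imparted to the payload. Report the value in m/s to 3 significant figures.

Ignition mass of stage 1 = 56,500+7,650 + 8,370+992 + 1,300 = 74,812 kg.
Stage 1: m₀ = 74,812 kg, m_f = 74,812 − 56,500 = 18,312 kg; Δv = 314×9.81×ln(4.085) = 3080.3×1.4074 ≈ 4335 m/s.
Stage 2: m₀ = 10,662 kg, m_f = 10,662 − 8,370 = 2,292 kg; Δv = 319×9.81×ln(4.652) = 3129.4×1.5373 ≈ 4811 m/s.
Total Δv = 4335 + 4811 = 9146 m/s.

Δv ≈ 9150 m/s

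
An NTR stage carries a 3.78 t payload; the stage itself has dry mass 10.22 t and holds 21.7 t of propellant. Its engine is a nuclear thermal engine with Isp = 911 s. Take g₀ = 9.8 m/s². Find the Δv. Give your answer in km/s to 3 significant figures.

Δv ≈ 8.36 km/s

v_e = Isp · g₀ = 911 × 9.8 = 8927.8 m/s.
m₀ = payload + dry + propellant = 3.78 + 10.22 + 21.7 = 35.7 t.
m_f = payload + dry = 3.78 + 10.22 = 14 t.
Using Δv = v_e ln(m₀/m_f): Δv = v_e · ln(m₀/m_f) = 8927.8 × ln(2.55) = 8927.8 × 0.9361 ≈ 8357.3 m/s.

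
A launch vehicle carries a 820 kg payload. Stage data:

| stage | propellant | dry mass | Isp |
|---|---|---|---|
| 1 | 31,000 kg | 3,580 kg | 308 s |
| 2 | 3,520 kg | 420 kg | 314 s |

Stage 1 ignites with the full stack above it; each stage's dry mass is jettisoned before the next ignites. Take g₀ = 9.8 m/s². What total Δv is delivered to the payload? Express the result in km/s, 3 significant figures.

Ignition mass of stage 1 = 31,000+3,580 + 3,520+420 + 820 = 39,340 kg.
Stage 1: m₀ = 39,340 kg, m_f = 39,340 − 31,000 = 8,340 kg; Δv = 308×9.8×ln(4.717) = 3018.4×1.5512 ≈ 4682 m/s.
Stage 2: m₀ = 4,760 kg, m_f = 4,760 − 3,520 = 1,240 kg; Δv = 314×9.8×ln(3.839) = 3077.2×1.3451 ≈ 4139 m/s.
Total Δv = 4682 + 4139 = 8821 m/s.

Δv ≈ 8.82 km/s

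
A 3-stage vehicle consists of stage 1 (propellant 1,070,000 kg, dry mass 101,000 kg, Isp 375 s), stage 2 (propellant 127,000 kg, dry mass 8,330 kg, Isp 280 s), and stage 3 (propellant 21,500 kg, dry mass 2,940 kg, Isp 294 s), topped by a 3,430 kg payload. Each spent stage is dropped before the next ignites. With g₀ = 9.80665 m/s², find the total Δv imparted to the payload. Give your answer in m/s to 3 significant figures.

Δv ≈ 14300 m/s

Ignition mass of stage 1 = 1,070,000+101,000 + 127,000+8,330 + 21,500+2,940 + 3,430 = 1,334,200 kg.
Stage 1: m₀ = 1,334,200 kg, m_f = 1,334,200 − 1,070,000 = 264,200 kg; Δv = 375×9.80665×ln(5.05) = 3677.5×1.6194 ≈ 5955 m/s.
Stage 2: m₀ = 163,200 kg, m_f = 163,200 − 127,000 = 36,200 kg; Δv = 280×9.80665×ln(4.508) = 2745.9×1.5059 ≈ 4135 m/s.
Stage 3: m₀ = 27,870 kg, m_f = 27,870 − 21,500 = 6,370 kg; Δv = 294×9.80665×ln(4.375) = 2883.2×1.4760 ≈ 4255 m/s.
Total Δv = 5955 + 4135 + 4255 = 14345 m/s.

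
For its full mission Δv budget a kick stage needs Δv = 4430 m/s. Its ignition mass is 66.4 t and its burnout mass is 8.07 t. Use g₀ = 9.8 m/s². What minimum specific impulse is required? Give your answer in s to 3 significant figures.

Isp ≈ 214 s

ln(m₀/m_f) = ln(66400/8070) = ln(8.228) = 2.1075.
Rocket equation: v_e = Δv / ln(m₀/m_f) = 4430 / 2.1075 = 2102.0 m/s.
Isp = v_e / g₀ = 2102.0 / 9.8 = 214.5 s.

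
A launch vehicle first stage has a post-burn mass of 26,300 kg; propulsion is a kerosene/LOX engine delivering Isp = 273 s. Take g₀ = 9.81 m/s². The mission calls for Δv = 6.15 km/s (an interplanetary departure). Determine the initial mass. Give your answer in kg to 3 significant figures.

v_e = Isp · g₀ = 273 × 9.81 = 2678.1 m/s.
From the ideal rocket equation, m₀/m_f = exp(Δv / v_e) = exp(6150 / 2678.1) = exp(2.2964) = 9.9381.
m₀ = m_f × 9.9381 = 26,300 × 9.9381 = 261,372 kg.

initial mass ≈ 261000 kg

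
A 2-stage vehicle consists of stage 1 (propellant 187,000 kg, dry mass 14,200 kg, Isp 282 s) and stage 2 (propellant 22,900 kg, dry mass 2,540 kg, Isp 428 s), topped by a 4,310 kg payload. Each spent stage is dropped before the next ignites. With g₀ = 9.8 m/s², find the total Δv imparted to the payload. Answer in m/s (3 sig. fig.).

Δv ≈ 10700 m/s

Ignition mass of stage 1 = 187,000+14,200 + 22,900+2,540 + 4,310 = 230,950 kg.
Stage 1: m₀ = 230,950 kg, m_f = 230,950 − 187,000 = 43,950 kg; Δv = 282×9.8×ln(5.255) = 2763.6×1.6591 ≈ 4585 m/s.
Stage 2: m₀ = 29,750 kg, m_f = 29,750 − 22,900 = 6,850 kg; Δv = 428×9.8×ln(4.343) = 4194.4×1.4686 ≈ 6160 m/s.
Total Δv = 4585 + 6160 = 10745 m/s.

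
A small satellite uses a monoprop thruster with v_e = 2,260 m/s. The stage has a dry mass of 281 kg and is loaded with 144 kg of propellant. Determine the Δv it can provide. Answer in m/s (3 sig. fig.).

Δv ≈ 935 m/s

m₀ = m_dry + m_prop = 281 + 144 = 425 kg.
Δv = v_e · ln(m₀/m_f) = 2260.0 × ln(1.512) = 2260.0 × 0.4137 ≈ 935.0 m/s.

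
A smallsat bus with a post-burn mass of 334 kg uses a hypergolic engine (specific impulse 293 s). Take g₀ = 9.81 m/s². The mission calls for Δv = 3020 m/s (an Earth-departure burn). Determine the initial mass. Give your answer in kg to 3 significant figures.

initial mass ≈ 955 kg

v_e = Isp · g₀ = 293 × 9.81 = 2874.3 m/s.
m₀/m_f = exp(Δv / v_e) = exp(3020 / 2874.3) = exp(1.0507) = 2.8596.
m₀ = m_f × 2.8596 = 334 × 2.8596 = 955.106 kg.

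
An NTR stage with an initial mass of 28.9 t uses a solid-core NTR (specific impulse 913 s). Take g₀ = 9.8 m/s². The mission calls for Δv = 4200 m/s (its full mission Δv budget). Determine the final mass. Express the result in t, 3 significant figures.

v_e = Isp · g₀ = 913 × 9.8 = 8947.4 m/s.
m₀/m_f = exp(Δv / v_e) = exp(4200 / 8947.4) = exp(0.4694) = 1.5991.
m_f = m₀ / 1.5991 = 28.9 / 1.5991 = 18.0727 t.

final mass ≈ 18.1 t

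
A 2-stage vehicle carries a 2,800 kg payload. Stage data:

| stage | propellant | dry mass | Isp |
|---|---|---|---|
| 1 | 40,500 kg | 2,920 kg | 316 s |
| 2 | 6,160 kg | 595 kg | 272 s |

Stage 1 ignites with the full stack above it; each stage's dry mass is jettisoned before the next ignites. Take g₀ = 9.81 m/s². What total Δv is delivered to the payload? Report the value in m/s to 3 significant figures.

Ignition mass of stage 1 = 40,500+2,920 + 6,160+595 + 2,800 = 52,975 kg.
Stage 1: m₀ = 52,975 kg, m_f = 52,975 − 40,500 = 12,475 kg; Δv = 316×9.81×ln(4.246) = 3100.0×1.4461 ≈ 4483 m/s.
Stage 2: m₀ = 9,555 kg, m_f = 9,555 − 6,160 = 3,395 kg; Δv = 272×9.81×ln(2.814) = 2668.3×1.0348 ≈ 2761 m/s.
Total Δv = 4483 + 2761 = 7244 m/s.

Δv ≈ 7240 m/s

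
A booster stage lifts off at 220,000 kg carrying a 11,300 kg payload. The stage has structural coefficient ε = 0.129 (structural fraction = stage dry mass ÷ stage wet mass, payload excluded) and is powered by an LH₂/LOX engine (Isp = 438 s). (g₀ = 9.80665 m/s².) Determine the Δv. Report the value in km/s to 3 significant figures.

Δv ≈ 7.52 km/s

Stage wet mass = m₀ − payload = 220,000 − 11,300 = 208,700 kg.
Stage dry mass = ε × stage wet mass = 0.129 × 208,700 = 26,922.3 kg.
Burnout mass m_f = stage dry + payload = 26,922.3 + 11,300 = 38,222.3 kg.
v_e = Isp · g₀ = 438 × 9.80665 = 4295.3 m/s.
Using Δv = v_e ln(m₀/m_f): Δv = v_e · ln(220,000/38,222.3) = 4295.3 × ln(5.756) = 4295.3 × 1.7502 ≈ 7518 m/s.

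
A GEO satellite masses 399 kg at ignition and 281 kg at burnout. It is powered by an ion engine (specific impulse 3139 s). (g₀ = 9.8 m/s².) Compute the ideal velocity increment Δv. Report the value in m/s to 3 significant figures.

v_e = Isp · g₀ = 3139 × 9.8 = 30762.2 m/s.
By the Tsiolkovsky rocket equation, Δv = v_e · ln(m₀/m_f) = 30762.2 × ln(1.42) = 30762.2 × 0.3506 ≈ 10785.4 m/s.

Δv ≈ 10800 m/s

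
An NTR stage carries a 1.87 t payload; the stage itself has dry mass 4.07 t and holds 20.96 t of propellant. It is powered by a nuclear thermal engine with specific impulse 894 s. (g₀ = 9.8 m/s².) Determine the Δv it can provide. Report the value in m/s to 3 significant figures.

v_e = Isp · g₀ = 894 × 9.8 = 8761.2 m/s.
m₀ = payload + dry + propellant = 1.87 + 4.07 + 20.96 = 26.9 t.
m_f = payload + dry = 1.87 + 4.07 = 5.94 t.
By the Tsiolkovsky rocket equation, Δv = v_e · ln(m₀/m_f) = 8761.2 × ln(4.529) = 8761.2 × 1.5104 ≈ 13233.1 m/s.

Δv ≈ 13200 m/s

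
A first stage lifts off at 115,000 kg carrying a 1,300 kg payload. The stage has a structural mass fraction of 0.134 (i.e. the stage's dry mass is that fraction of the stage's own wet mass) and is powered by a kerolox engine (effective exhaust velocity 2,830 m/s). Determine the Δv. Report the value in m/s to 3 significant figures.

Stage wet mass = m₀ − payload = 115,000 − 1,300 = 113,700 kg.
Stage dry mass = ε × stage wet mass = 0.134 × 113,700 = 15,235.8 kg.
Burnout mass m_f = stage dry + payload = 15,235.8 + 1,300 = 16,535.8 kg.
By the Tsiolkovsky rocket equation, Δv = v_e · ln(115,000/16,535.8) = 2830.0 × ln(6.955) = 2830.0 × 1.9394 ≈ 5489 m/s.

Δv ≈ 5490 m/s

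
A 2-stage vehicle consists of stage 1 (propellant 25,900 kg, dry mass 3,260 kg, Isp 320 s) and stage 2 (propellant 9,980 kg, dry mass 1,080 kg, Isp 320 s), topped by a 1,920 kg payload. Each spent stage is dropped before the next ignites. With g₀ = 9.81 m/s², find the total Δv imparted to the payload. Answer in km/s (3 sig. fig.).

Δv ≈ 7.59 km/s

Ignition mass of stage 1 = 25,900+3,260 + 9,980+1,080 + 1,920 = 42,140 kg.
Stage 1: m₀ = 42,140 kg, m_f = 42,140 − 25,900 = 16,240 kg; Δv = 320×9.81×ln(2.595) = 3139.2×0.9535 ≈ 2993 m/s.
Stage 2: m₀ = 12,980 kg, m_f = 12,980 − 9,980 = 3,000 kg; Δv = 320×9.81×ln(4.327) = 3139.2×1.4648 ≈ 4598 m/s.
Total Δv = 2993 + 4598 = 7591 m/s.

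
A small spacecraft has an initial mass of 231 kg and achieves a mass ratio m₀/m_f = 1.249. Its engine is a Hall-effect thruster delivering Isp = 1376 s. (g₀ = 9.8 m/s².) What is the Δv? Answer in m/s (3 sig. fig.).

v_e = Isp · g₀ = 1376 × 9.8 = 13484.8 m/s.
Rocket equation: Δv = v_e · ln(1.249) = 13484.8 × 0.2223 ≈ 2998.3 m/s.

Δv ≈ 3000 m/s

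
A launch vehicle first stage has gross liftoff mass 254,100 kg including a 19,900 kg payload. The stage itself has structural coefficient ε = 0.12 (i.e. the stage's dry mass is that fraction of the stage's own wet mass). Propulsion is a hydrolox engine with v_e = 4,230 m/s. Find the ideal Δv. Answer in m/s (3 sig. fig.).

Δv ≈ 7050 m/s

Stage wet mass = m₀ − payload = 254,100 − 19,900 = 234,200 kg.
Stage dry mass = ε × stage wet mass = 0.12 × 234,200 = 28,104 kg.
Burnout mass m_f = stage dry + payload = 28,104 + 19,900 = 48,004 kg.
Δv = v_e · ln(254,100/48,004) = 4230.0 × ln(5.293) = 4230.0 × 1.6664 ≈ 7049 m/s.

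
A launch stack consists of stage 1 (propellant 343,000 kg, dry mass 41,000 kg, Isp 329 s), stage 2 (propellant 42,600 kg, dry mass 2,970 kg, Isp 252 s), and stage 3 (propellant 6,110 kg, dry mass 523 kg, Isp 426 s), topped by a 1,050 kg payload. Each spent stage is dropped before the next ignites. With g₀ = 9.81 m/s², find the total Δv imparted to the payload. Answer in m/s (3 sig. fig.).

Ignition mass of stage 1 = 343,000+41,000 + 42,600+2,970 + 6,110+523 + 1,050 = 437,253 kg.
Stage 1: m₀ = 437,253 kg, m_f = 437,253 − 343,000 = 94,253 kg; Δv = 329×9.81×ln(4.639) = 3227.5×1.5345 ≈ 4953 m/s.
Stage 2: m₀ = 53,253 kg, m_f = 53,253 − 42,600 = 10,653 kg; Δv = 252×9.81×ln(4.999) = 2472.1×1.6092 ≈ 3978 m/s.
Stage 3: m₀ = 7,683 kg, m_f = 7,683 − 6,110 = 1,573 kg; Δv = 426×9.81×ln(4.884) = 4179.1×1.5860 ≈ 6628 m/s.
Total Δv = 4953 + 3978 + 6628 = 15559 m/s.

Δv ≈ 15600 m/s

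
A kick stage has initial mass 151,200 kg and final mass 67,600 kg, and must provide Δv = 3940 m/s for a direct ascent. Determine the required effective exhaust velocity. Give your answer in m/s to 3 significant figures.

ln(m₀/m_f) = ln(151200/67600) = ln(2.237) = 0.8050.
Rocket equation: v_e = Δv / ln(m₀/m_f) = 3940 / 0.8050 = 4894.4 m/s.

v_e ≈ 4890 m/s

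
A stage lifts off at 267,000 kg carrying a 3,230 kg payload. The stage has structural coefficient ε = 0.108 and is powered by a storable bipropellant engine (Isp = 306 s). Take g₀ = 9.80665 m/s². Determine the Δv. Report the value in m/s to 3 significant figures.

Δv ≈ 6390 m/s

Stage wet mass = m₀ − payload = 267,000 − 3,230 = 263,770 kg.
Stage dry mass = ε × stage wet mass = 0.108 × 263,770 = 28,487.2 kg.
Burnout mass m_f = stage dry + payload = 28,487.2 + 3,230 = 31,717.2 kg.
v_e = Isp · g₀ = 306 × 9.80665 = 3000.8 m/s.
Rocket equation: Δv = v_e · ln(267,000/31,717.2) = 3000.8 × ln(8.418) = 3000.8 × 2.1304 ≈ 6393 m/s.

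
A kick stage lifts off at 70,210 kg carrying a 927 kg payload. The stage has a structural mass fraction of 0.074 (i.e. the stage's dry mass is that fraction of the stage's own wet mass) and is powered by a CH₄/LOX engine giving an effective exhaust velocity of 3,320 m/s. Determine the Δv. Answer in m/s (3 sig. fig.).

Stage wet mass = m₀ − payload = 70,210 − 927 = 69,283 kg.
Stage dry mass = ε × stage wet mass = 0.074 × 69,283 = 5,126.94 kg.
Burnout mass m_f = stage dry + payload = 5,126.94 + 927 = 6,053.94 kg.
Δv = v_e · ln(70,210/6,053.94) = 3320.0 × ln(11.6) = 3320.0 × 2.4508 ≈ 8137 m/s.

Δv ≈ 8140 m/s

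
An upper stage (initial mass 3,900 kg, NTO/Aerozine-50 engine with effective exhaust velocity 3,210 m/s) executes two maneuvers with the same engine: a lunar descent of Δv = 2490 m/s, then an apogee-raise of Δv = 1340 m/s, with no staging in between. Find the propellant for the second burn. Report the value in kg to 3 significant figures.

propellant for the second burn ≈ 613 kg

After the first burn: m = 3900 × exp(−2490/3210.0) = 3900 × 0.46038 = 1,795.48 kg.
After the second burn: m = 1,795.48 × exp(−1340/3210.0) = 1,795.48 × 0.65873 = 1,182.74 kg.
Second-burn propellant = 1,795.48 − 1,182.74 = 612.74 kg.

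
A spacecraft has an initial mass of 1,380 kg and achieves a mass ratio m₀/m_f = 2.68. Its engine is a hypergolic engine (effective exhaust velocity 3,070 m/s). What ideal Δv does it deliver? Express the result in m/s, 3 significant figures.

Δv = v_e · ln(2.68) = 3070.0 × 0.9858 ≈ 3026.5 m/s.

Δv ≈ 3030 m/s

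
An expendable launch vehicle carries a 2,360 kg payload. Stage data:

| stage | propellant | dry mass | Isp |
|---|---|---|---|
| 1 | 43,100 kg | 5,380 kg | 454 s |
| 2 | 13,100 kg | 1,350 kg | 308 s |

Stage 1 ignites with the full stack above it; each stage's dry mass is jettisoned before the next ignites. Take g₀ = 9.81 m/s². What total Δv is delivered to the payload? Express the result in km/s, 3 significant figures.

Δv ≈ 9.37 km/s

Ignition mass of stage 1 = 43,100+5,380 + 13,100+1,350 + 2,360 = 65,290 kg.
Stage 1: m₀ = 65,290 kg, m_f = 65,290 − 43,100 = 22,190 kg; Δv = 454×9.81×ln(2.942) = 4453.7×1.0792 ≈ 4806 m/s.
Stage 2: m₀ = 16,810 kg, m_f = 16,810 − 13,100 = 3,710 kg; Δv = 308×9.81×ln(4.531) = 3021.5×1.5109 ≈ 4565 m/s.
Total Δv = 4806 + 4565 = 9371 m/s.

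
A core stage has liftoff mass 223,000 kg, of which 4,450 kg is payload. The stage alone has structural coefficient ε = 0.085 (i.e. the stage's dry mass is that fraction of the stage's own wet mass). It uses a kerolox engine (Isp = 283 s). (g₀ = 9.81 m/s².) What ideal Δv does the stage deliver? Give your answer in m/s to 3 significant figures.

Stage wet mass = m₀ − payload = 223,000 − 4,450 = 218,550 kg.
Stage dry mass = ε × stage wet mass = 0.085 × 218,550 = 18,576.8 kg.
Burnout mass m_f = stage dry + payload = 18,576.8 + 4,450 = 23,026.8 kg.
v_e = Isp · g₀ = 283 × 9.81 = 2776.2 m/s.
By the Tsiolkovsky rocket equation, Δv = v_e · ln(223,000/23,026.8) = 2776.2 × ln(9.684) = 2776.2 × 2.2705 ≈ 6303 m/s.

Δv ≈ 6300 m/s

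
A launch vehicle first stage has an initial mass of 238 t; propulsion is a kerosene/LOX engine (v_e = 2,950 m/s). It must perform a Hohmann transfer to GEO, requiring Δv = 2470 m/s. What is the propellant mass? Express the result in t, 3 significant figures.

m₀/m_f = exp(Δv / v_e) = exp(2470 / 2950.0) = exp(0.8373) = 2.3101.
m_f = 238 / 2.3101 = 103.026 t, so propellant = m₀ − m_f = 238 − 103.026 = 134.974 t.

propellant mass ≈ 135 t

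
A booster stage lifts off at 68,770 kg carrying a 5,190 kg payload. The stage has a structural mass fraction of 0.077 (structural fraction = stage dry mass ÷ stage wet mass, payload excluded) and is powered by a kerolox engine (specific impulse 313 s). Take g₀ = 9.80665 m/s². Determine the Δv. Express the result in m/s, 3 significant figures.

Δv ≈ 5890 m/s

Stage wet mass = m₀ − payload = 68,770 − 5,190 = 63,580 kg.
Stage dry mass = ε × stage wet mass = 0.077 × 63,580 = 4,895.66 kg.
Burnout mass m_f = stage dry + payload = 4,895.66 + 5,190 = 10,085.66 kg.
v_e = Isp · g₀ = 313 × 9.80665 = 3069.5 m/s.
From the ideal rocket equation, Δv = v_e · ln(68,770/10,085.66) = 3069.5 × ln(6.819) = 3069.5 × 1.9197 ≈ 5892 m/s.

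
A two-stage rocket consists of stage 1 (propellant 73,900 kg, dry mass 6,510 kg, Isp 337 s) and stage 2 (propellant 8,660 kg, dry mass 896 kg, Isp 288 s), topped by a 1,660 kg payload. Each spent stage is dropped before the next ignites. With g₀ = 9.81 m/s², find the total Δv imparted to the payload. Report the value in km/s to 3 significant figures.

Ignition mass of stage 1 = 73,900+6,510 + 8,660+896 + 1,660 = 91,626 kg.
Stage 1: m₀ = 91,626 kg, m_f = 91,626 − 73,900 = 17,726 kg; Δv = 337×9.81×ln(5.169) = 3306.0×1.6427 ≈ 5431 m/s.
Stage 2: m₀ = 11,216 kg, m_f = 11,216 − 8,660 = 2,556 kg; Δv = 288×9.81×ln(4.388) = 2825.3×1.4789 ≈ 4178 m/s.
Total Δv = 5431 + 4178 = 9609 m/s.

Δv ≈ 9.61 km/s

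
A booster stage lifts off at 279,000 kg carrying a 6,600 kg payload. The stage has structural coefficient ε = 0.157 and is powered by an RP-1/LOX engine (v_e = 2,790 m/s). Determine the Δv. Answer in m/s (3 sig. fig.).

Stage wet mass = m₀ − payload = 279,000 − 6,600 = 272,400 kg.
Stage dry mass = ε × stage wet mass = 0.157 × 272,400 = 42,766.8 kg.
Burnout mass m_f = stage dry + payload = 42,766.8 + 6,600 = 49,366.8 kg.
By the Tsiolkovsky rocket equation, Δv = v_e · ln(279,000/49,366.8) = 2790.0 × ln(5.652) = 2790.0 × 1.7319 ≈ 4832 m/s.

Δv ≈ 4830 m/s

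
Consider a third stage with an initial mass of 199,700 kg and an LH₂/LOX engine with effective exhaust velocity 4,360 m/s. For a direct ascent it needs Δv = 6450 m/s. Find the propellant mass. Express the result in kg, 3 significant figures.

From the ideal rocket equation, m₀/m_f = exp(Δv / v_e) = exp(6450 / 4360.0) = exp(1.4794) = 4.3901.
m_f = 199,700 / 4.3901 = 45,488.7 kg, so propellant = m₀ − m_f = 199,700 − 45,488.7 = 154,211.3 kg.

propellant mass ≈ 154000 kg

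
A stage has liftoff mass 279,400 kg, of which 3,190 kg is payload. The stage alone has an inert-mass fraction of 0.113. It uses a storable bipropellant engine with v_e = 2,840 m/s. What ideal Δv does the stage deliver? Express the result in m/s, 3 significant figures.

Stage wet mass = m₀ − payload = 279,400 − 3,190 = 276,210 kg.
Stage dry mass = ε × stage wet mass = 0.113 × 276,210 = 31,211.7 kg.
Burnout mass m_f = stage dry + payload = 31,211.7 + 3,190 = 34,401.7 kg.
Δv = v_e · ln(279,400/34,401.7) = 2840.0 × ln(8.122) = 2840.0 × 2.0945 ≈ 5948 m/s.

Δv ≈ 5950 m/s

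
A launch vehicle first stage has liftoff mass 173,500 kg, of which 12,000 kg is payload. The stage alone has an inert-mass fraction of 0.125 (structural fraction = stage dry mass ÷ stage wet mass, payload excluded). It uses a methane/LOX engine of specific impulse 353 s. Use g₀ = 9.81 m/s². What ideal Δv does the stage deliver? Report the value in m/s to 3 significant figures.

Stage wet mass = m₀ − payload = 173,500 − 12,000 = 161,500 kg.
Stage dry mass = ε × stage wet mass = 0.125 × 161,500 = 20,187.5 kg.
Burnout mass m_f = stage dry + payload = 20,187.5 + 12,000 = 32,187.5 kg.
v_e = Isp · g₀ = 353 × 9.81 = 3462.9 m/s.
Rocket equation: Δv = v_e · ln(173,500/32,187.5) = 3462.9 × ln(5.39) = 3462.9 × 1.6846 ≈ 5834 m/s.

Δv ≈ 5830 m/s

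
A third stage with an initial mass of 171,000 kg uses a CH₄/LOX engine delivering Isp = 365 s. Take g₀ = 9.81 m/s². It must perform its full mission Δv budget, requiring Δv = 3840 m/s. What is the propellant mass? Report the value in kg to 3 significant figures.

v_e = Isp · g₀ = 365 × 9.81 = 3580.7 m/s.
m₀/m_f = exp(Δv / v_e) = exp(3840 / 3580.7) = exp(1.0724) = 2.9225.
m_f = 171,000 / 2.9225 = 58,511.5 kg, so propellant = m₀ − m_f = 171,000 − 58,511.5 = 112,488.5 kg.

propellant mass ≈ 112000 kg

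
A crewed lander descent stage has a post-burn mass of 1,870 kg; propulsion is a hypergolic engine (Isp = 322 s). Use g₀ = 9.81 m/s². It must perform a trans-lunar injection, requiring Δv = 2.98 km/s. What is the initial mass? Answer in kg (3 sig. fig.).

v_e = Isp · g₀ = 322 × 9.81 = 3158.8 m/s.
From the ideal rocket equation, m₀/m_f = exp(Δv / v_e) = exp(2980 / 3158.8) = exp(0.9434) = 2.5687.
m₀ = m_f × 2.5687 = 1,870 × 2.5687 = 4,803.47 kg.

initial mass ≈ 4800 kg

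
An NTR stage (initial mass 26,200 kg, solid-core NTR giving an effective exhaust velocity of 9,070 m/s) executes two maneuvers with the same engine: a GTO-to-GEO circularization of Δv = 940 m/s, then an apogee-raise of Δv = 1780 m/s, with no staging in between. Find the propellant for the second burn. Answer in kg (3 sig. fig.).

After the first burn: m = 26200 × exp(−940/9070.0) = 26200 × 0.90155 = 23,620.6 kg.
After the second burn: m = 23,620.6 × exp(−1780/9070.0) = 23,620.6 × 0.82181 = 19,411.6 kg.
Second-burn propellant = 23,620.6 − 19,411.6 = 4,209 kg.

propellant for the second burn ≈ 4210 kg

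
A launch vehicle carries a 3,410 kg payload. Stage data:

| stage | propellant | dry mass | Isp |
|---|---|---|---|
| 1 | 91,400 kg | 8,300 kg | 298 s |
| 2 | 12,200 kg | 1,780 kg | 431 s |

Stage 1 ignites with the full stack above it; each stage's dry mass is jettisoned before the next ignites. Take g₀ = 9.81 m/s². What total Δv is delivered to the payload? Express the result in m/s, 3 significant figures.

Δv ≈ 9550 m/s

Ignition mass of stage 1 = 91,400+8,300 + 12,200+1,780 + 3,410 = 117,090 kg.
Stage 1: m₀ = 117,090 kg, m_f = 117,090 − 91,400 = 25,690 kg; Δv = 298×9.81×ln(4.558) = 2923.4×1.5168 ≈ 4434 m/s.
Stage 2: m₀ = 17,390 kg, m_f = 17,390 − 12,200 = 5,190 kg; Δv = 431×9.81×ln(3.351) = 4228.1×1.2092 ≈ 5112 m/s.
Total Δv = 4434 + 5112 = 9546 m/s.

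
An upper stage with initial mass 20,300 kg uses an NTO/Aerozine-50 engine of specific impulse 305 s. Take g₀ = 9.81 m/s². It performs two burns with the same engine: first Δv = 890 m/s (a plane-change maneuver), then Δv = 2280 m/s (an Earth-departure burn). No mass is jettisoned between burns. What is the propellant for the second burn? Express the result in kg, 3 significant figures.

propellant for the second burn ≈ 8040 kg

v_e = Isp · g₀ = 305 × 9.81 = 2992.1 m/s.
After the first burn: m = 20300 × exp(−890/2992.1) = 20300 × 0.74271 = 15,077 kg.
After the second burn: m = 15,077 × exp(−2280/2992.1) = 15,077 × 0.46672 = 7,036.74 kg.
Second-burn propellant = 15,077 − 7,036.74 = 8,040.26 kg.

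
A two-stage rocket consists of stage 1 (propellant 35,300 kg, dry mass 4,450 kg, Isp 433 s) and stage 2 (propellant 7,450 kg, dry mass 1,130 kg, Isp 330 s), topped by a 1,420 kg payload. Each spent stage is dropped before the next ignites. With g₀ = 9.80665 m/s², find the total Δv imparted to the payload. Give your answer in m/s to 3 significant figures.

Δv ≈ 9670 m/s

Ignition mass of stage 1 = 35,300+4,450 + 7,450+1,130 + 1,420 = 49,750 kg.
Stage 1: m₀ = 49,750 kg, m_f = 49,750 − 35,300 = 14,450 kg; Δv = 433×9.80665×ln(3.443) = 4246.3×1.2363 ≈ 5250 m/s.
Stage 2: m₀ = 10,000 kg, m_f = 10,000 − 7,450 = 2,550 kg; Δv = 330×9.80665×ln(3.922) = 3236.2×1.3665 ≈ 4422 m/s.
Total Δv = 5250 + 4422 = 9672 m/s.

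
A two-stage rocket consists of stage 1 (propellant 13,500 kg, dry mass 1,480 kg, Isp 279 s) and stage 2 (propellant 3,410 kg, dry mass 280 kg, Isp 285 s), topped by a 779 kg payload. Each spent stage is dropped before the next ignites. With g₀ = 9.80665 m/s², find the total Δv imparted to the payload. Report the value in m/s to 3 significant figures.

Δv ≈ 7270 m/s

Ignition mass of stage 1 = 13,500+1,480 + 3,410+280 + 779 = 19,449 kg.
Stage 1: m₀ = 19,449 kg, m_f = 19,449 − 13,500 = 5,949 kg; Δv = 279×9.80665×ln(3.269) = 2736.1×1.1846 ≈ 3241 m/s.
Stage 2: m₀ = 4,469 kg, m_f = 4,469 − 3,410 = 1,059 kg; Δv = 285×9.80665×ln(4.22) = 2794.9×1.4398 ≈ 4024 m/s.
Total Δv = 3241 + 4024 = 7265 m/s.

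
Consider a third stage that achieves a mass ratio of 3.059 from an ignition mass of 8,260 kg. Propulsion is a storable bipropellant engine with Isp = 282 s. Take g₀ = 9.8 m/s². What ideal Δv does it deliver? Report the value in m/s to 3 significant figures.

Δv ≈ 3090 m/s

v_e = Isp · g₀ = 282 × 9.8 = 2763.6 m/s.
Rocket equation: Δv = v_e · ln(3.059) = 2763.6 × 1.1181 ≈ 3089.9 m/s.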